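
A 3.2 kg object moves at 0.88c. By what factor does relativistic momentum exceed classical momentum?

p_rel = γmv, p_class = mv
Ratio = γ = 1/√(1 - 0.88²) = 2.105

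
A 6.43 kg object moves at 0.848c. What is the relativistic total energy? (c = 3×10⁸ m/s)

γ = 1/√(1 - 0.848²) = 1.887
mc² = 6.43 × (3×10⁸)² = 5.787×10¹⁷ J
E = γmc² = 1.887 × 5.787×10¹⁷ = 1.092×10¹⁸ J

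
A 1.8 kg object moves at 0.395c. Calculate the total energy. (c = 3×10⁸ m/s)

γ = 1/√(1 - 0.395²) = 1.0885
mc² = 1.8 × (3×10⁸)² = 1.620×10¹⁷ J
E = γmc² = 1.0885 × 1.620×10¹⁷ = 1.763×10¹⁷ J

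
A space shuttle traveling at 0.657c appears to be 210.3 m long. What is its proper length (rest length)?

Contracted length L = 210.3 m
γ = 1/√(1 - 0.657²) = 1.3265
L₀ = γL = 1.3265 × 210.3 = 279.0 m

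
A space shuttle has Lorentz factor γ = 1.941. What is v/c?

From γ = 1/√(1 - v²/c²):
1/γ² = 1/1.941² = 0.2654
v²/c² = 1 - 0.2654 = 0.7346
v/c = √(0.7346) = 0.8571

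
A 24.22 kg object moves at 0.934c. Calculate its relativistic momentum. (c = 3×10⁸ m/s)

γ = 1/√(1 - 0.934²) = 2.799
v = 0.934 × 3×10⁸ = 2.802×10⁸ m/s
p = γmv = 2.799 × 24.22 × 2.802×10⁸ = 1.900×10¹⁰ kg·m/s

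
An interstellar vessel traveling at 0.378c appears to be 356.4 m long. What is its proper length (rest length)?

Contracted length L = 356.4 m
γ = 1/√(1 - 0.378²) = 1.08014
L₀ = γL = 1.08014 × 356.4 = 385.0 m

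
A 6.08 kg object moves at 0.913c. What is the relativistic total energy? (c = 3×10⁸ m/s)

γ = 1/√(1 - 0.913²) = 2.451
mc² = 6.08 × (3×10⁸)² = 5.472×10¹⁷ J
E = γmc² = 2.451 × 5.472×10¹⁷ = 1.341×10¹⁸ J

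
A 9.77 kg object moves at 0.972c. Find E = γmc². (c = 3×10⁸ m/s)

γ = 1/√(1 - 0.972²) = 4.256
mc² = 9.77 × (3×10⁸)² = 8.793×10¹⁷ J
E = γmc² = 4.256 × 8.793×10¹⁷ = 3.742×10¹⁸ J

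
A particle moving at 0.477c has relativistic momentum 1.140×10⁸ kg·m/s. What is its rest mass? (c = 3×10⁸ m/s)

γ = 1/√(1 - 0.477²) = 1.1378
v = 0.477 × 3×10⁸ = 1.431×10⁸ m/s
m = p/(γv) = 1.140×10⁸/(1.1378 × 1.431×10⁸) = 0.7002 kg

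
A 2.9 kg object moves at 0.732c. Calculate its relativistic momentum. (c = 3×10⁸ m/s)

γ = 1/√(1 - 0.732²) = 1.46777
v = 0.732 × 3×10⁸ = 2.196×10⁸ m/s
p = γmv = 1.46777 × 2.9 × 2.196×10⁸ = 9.347×10⁸ kg·m/s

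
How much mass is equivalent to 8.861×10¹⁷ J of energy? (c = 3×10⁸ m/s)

From E = mc², we get m = E/c²
c² = (3×10⁸)² = 9×10¹⁶ m²/s²
m = 8.861×10¹⁷ / 9×10¹⁶ = 9.846 kg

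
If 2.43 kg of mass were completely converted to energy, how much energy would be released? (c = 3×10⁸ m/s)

Using E = mc²:
c² = (3×10⁸)² = 9×10¹⁶ m²/s²
E = 2.43 × 9×10¹⁶ = 2.187×10¹⁷ J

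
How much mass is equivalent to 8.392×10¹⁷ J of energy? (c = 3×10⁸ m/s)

From E = mc², we get m = E/c²
c² = (3×10⁸)² = 9×10¹⁶ m²/s²
m = 8.392×10¹⁷ / 9×10¹⁶ = 9.324 kg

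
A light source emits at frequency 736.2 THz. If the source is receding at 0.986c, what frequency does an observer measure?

β = v/c = 0.986
(1-β)/(1+β) = 0.014/1.986 = 0.007049
Doppler factor = √(0.007049) = 0.08396
f_obs = 736.2 × 0.08396 = 61.81 THz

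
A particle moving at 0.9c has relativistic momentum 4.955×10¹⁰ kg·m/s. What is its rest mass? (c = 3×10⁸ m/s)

γ = 1/√(1 - 0.9²) = 2.2942
v = 0.9 × 3×10⁸ = 2.700×10⁸ m/s
m = p/(γv) = 4.955×10¹⁰/(2.2942 × 2.700×10⁸) = 79.99 kg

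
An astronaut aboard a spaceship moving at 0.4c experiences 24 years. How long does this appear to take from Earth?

Proper time Δt₀ = 24 years
γ = 1/√(1 - 0.4²) = 1.0911
Δt = γΔt₀ = 1.0911 × 24 = 26.19 years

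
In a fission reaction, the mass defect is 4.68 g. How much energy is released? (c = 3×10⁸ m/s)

Convert mass defect: Δm = 4.68 g = 0.00468 kg
E = Δm·c² = 0.00468 × (3×10⁸)²
= 0.00468 × 9×10¹⁶ = 4.212×10¹⁴ J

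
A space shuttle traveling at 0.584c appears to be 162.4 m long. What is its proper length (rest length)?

Contracted length L = 162.4 m
γ = 1/√(1 - 0.584²) = 1.232
L₀ = γL = 1.232 × 162.4 = 200.1 m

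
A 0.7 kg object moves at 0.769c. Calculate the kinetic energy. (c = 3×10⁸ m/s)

γ = 1/√(1 - 0.769²) = 1.5643
γ - 1 = 0.5643
KE = (γ-1)mc² = 0.5643 × 0.7 × (3×10⁸)² = 3.555×10¹⁶ J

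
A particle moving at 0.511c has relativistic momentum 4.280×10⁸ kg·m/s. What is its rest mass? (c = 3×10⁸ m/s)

γ = 1/√(1 - 0.511²) = 1.1634
v = 0.511 × 3×10⁸ = 1.533×10⁸ m/s
m = p/(γv) = 4.280×10⁸/(1.1634 × 1.533×10⁸) = 2.400 kg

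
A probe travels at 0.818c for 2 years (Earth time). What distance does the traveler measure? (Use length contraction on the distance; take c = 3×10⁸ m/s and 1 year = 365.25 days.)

Earth distance: d = v × t = 0.818c × 2 yr = 1.5488×10¹⁶ m
γ = 1.7385
d' = d/γ = 1.5488×10¹⁶/1.7385 = 8.909×10¹⁵ m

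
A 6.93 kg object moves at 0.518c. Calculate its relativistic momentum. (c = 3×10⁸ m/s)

γ = 1/√(1 - 0.518²) = 1.169
v = 0.518 × 3×10⁸ = 1.554×10⁸ m/s
p = γmv = 1.169 × 6.93 × 1.554×10⁸ = 1.259×10⁹ kg·m/s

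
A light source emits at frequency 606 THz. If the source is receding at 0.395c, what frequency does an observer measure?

β = v/c = 0.395
(1-β)/(1+β) = 0.605/1.395 = 0.4337
Doppler factor = √(0.4337) = 0.6586
f_obs = 606 × 0.6586 = 399.1 THz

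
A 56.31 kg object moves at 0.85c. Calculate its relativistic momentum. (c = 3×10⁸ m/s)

γ = 1/√(1 - 0.85²) = 1.8983
v = 0.85 × 3×10⁸ = 2.550×10⁸ m/s
p = γmv = 1.8983 × 56.31 × 2.550×10⁸ = 2.726×10¹⁰ kg·m/s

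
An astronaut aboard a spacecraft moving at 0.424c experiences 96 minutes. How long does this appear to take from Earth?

Proper time Δt₀ = 96 minutes
γ = 1/√(1 - 0.424²) = 1.104
Δt = γΔt₀ = 1.104 × 96 = 106.0 minutes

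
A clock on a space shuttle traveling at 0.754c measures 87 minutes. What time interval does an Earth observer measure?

Proper time Δt₀ = 87 minutes
γ = 1/√(1 - 0.754²) = 1.522
Δt = γΔt₀ = 1.522 × 87 = 132.4 minutes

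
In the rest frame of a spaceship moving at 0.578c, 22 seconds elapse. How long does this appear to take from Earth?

Proper time Δt₀ = 22 seconds
γ = 1/√(1 - 0.578²) = 1.2254
Δt = γΔt₀ = 1.2254 × 22 = 26.96 seconds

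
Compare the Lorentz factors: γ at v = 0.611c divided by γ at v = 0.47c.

γ₁ = 1/√(1 - 0.611²) = 1.263
γ₂ = 1/√(1 - 0.47²) = 1.133
γ₁/γ₂ = 1.263/1.133 = 1.115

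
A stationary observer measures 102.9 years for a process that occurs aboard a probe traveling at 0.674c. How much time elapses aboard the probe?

Dilated time Δt = 102.9 years
γ = 1/√(1 - 0.674²) = 1.35367
Δt₀ = Δt/γ = 102.9/1.35367 = 76.02 years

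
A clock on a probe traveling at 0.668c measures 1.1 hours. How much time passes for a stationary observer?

Proper time Δt₀ = 1.1 hours
γ = 1/√(1 - 0.668²) = 1.344
Δt = γΔt₀ = 1.344 × 1.1 = 1.478 hours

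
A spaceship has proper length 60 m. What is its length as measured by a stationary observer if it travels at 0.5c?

Proper length L₀ = 60 m
γ = 1/√(1 - 0.5²) = 1.1547
L = L₀/γ = 60/1.1547 = 51.96 m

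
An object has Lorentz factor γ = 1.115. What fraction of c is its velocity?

From γ = 1/√(1 - v²/c²):
1/γ² = 1/1.115² = 0.8044
v²/c² = 1 - 0.8044 = 0.1956
v/c = √(0.1956) = 0.4423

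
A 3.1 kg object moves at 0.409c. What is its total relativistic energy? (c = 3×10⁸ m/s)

γ = 1/√(1 - 0.409²) = 1.0958
mc² = 3.1 × (3×10⁸)² = 2.790×10¹⁷ J
E = γmc² = 1.0958 × 2.790×10¹⁷ = 3.057×10¹⁷ J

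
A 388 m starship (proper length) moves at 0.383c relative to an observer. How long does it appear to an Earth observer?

Proper length L₀ = 388 m
γ = 1/√(1 - 0.383²) = 1.0825
L = L₀/γ = 388/1.0825 = 358.4 m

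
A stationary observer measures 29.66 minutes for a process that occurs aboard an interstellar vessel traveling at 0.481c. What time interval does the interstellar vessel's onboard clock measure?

Dilated time Δt = 29.66 minutes
γ = 1/√(1 - 0.481²) = 1.1406
Δt₀ = Δt/γ = 29.66/1.1406 = 26.00 minutes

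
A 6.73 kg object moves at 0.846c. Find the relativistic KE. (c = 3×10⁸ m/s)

γ = 1/√(1 - 0.846²) = 1.8755
γ - 1 = 0.8755
KE = (γ-1)mc² = 0.8755 × 6.73 × (3×10⁸)² = 5.303×10¹⁷ J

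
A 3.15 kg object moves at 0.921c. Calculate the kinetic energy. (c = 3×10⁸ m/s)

γ = 1/√(1 - 0.921²) = 2.567
γ - 1 = 1.567
KE = (γ-1)mc² = 1.567 × 3.15 × (3×10⁸)² = 4.442×10¹⁷ J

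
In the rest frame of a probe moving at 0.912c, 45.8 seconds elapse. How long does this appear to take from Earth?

Proper time Δt₀ = 45.8 seconds
γ = 1/√(1 - 0.912²) = 2.438
Δt = γΔt₀ = 2.438 × 45.8 = 111.7 seconds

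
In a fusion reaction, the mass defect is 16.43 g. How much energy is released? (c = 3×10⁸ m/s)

Convert mass defect: Δm = 16.43 g = 0.01643 kg
E = Δm·c² = 0.01643 × (3×10⁸)²
= 0.01643 × 9×10¹⁶ = 1.479×10¹⁵ J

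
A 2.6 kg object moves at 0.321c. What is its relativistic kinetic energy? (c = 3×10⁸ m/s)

γ = 1/√(1 - 0.321²) = 1.05588
γ - 1 = 0.05588
KE = (γ-1)mc² = 0.05588 × 2.6 × (3×10⁸)² = 1.308×10¹⁶ J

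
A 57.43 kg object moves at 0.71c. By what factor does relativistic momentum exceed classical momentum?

p_rel = γmv, p_class = mv
Ratio = γ = 1/√(1 - 0.71²) = 1.420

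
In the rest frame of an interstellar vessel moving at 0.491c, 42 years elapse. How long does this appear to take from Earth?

Proper time Δt₀ = 42 years
γ = 1/√(1 - 0.491²) = 1.1479
Δt = γΔt₀ = 1.1479 × 42 = 48.21 years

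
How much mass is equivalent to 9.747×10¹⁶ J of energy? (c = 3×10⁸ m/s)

From E = mc², we get m = E/c²
c² = (3×10⁸)² = 9×10¹⁶ m²/s²
m = 9.747×10¹⁶ / 9×10¹⁶ = 1.083 kg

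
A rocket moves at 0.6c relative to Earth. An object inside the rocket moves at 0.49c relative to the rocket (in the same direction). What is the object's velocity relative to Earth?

u = (u' + v)/(1 + u'v/c²)
Numerator: 0.49 + 0.6 = 1.09
Denominator: 1 + 0.294 = 1.294
u = 1.09/1.294 = 0.8423c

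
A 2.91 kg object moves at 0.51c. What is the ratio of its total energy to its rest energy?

E = γmc², E₀ = mc²
E/E₀ = γ = 1/√(1 - 0.51²) = 1.163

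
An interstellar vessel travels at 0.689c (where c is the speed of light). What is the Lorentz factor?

v/c = 0.689, so (v/c)² = 0.474721
1 - (v/c)² = 0.525279
γ = 1/√(0.525279) = 1.380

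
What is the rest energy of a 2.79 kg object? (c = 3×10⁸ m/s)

c² = (3×10⁸)² = 9.000×10¹⁶ m²/s²
E₀ = mc² = 2.79 × 9.000×10¹⁶ = 2.511×10¹⁷ J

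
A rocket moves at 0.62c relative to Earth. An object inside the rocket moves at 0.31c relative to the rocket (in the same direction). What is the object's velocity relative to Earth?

u = (u' + v)/(1 + u'v/c²)
Numerator: 0.31 + 0.62 = 0.93
Denominator: 1 + 0.1922 = 1.1922
u = 0.93/1.1922 = 0.7801c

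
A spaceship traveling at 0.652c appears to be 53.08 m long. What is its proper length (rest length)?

Contracted length L = 53.08 m
γ = 1/√(1 - 0.652²) = 1.319
L₀ = γL = 1.319 × 53.08 = 70.01 m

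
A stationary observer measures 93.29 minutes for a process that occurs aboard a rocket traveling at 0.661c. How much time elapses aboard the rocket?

Dilated time Δt = 93.29 minutes
γ = 1/√(1 - 0.661²) = 1.33265
Δt₀ = Δt/γ = 93.29/1.33265 = 70.00 minutes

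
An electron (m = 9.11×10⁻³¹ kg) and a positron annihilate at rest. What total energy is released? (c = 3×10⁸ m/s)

Both particles have the same rest mass, so total mass = 2m
E = 2m·c² = 2 × 9.11×10⁻³¹ × (3×10⁸)²
= 2 × 9.11×10⁻³¹ × 9×10¹⁶
= 1.640×10⁻¹³ J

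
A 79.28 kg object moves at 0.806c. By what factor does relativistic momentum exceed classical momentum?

p_rel = γmv, p_class = mv
Ratio = γ = 1/√(1 - 0.806²) = 1.689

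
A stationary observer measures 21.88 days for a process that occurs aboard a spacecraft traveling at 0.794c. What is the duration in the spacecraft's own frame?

Dilated time Δt = 21.88 days
γ = 1/√(1 - 0.794²) = 1.645
Δt₀ = Δt/γ = 21.88/1.645 = 13.30 days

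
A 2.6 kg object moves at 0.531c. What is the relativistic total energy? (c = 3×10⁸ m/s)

γ = 1/√(1 - 0.531²) = 1.180
mc² = 2.6 × (3×10⁸)² = 2.340×10¹⁷ J
E = γmc² = 1.180 × 2.340×10¹⁷ = 2.761×10¹⁷ J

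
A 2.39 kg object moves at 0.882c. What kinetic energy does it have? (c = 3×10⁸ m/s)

γ = 1/√(1 - 0.882²) = 2.122
γ - 1 = 1.122
KE = (γ-1)mc² = 1.122 × 2.39 × (3×10⁸)² = 2.413×10¹⁷ J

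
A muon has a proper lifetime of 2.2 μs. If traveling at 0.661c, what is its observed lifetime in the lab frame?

Proper lifetime τ₀ = 2.2 μs
γ = 1/√(1 - 0.661²) = 1.3326
τ = γτ₀ = 1.3326 × 2.2 μs = 2.932 μs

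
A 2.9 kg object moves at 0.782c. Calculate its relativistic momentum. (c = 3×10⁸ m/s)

γ = 1/√(1 - 0.782²) = 1.6044
v = 0.782 × 3×10⁸ = 2.346×10⁸ m/s
p = γmv = 1.6044 × 2.9 × 2.346×10⁸ = 1.092×10⁹ kg·m/s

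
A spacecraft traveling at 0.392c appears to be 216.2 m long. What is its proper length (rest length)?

Contracted length L = 216.2 m
γ = 1/√(1 - 0.392²) = 1.087
L₀ = γL = 1.087 × 216.2 = 235.0 m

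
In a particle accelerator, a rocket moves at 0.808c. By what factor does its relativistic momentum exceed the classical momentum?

p_rel = γmv, p_class = mv
Ratio = γ = 1/√(1 - 0.808²)
= 1/√(0.347136) = 1.697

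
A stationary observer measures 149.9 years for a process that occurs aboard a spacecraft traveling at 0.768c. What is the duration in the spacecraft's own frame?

Dilated time Δt = 149.9 years
γ = 1/√(1 - 0.768²) = 1.5614
Δt₀ = Δt/γ = 149.9/1.5614 = 96.00 years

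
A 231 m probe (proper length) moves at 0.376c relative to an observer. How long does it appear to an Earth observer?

Proper length L₀ = 231 m
γ = 1/√(1 - 0.376²) = 1.0792
L = L₀/γ = 231/1.0792 = 214.0 m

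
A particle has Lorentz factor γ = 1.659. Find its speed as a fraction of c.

From γ = 1/√(1 - v²/c²):
1/γ² = 1/1.659² = 0.3633
v²/c² = 1 - 0.3633 = 0.6367
v/c = √(0.6367) = 0.7979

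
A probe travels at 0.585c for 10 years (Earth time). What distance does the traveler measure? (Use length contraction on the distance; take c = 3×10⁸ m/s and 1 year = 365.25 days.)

Earth distance: d = v × t = 0.585c × 10 yr = 5.5384×10¹⁶ m
γ = 1.2330
d' = d/γ = 5.5384×10¹⁶/1.2330 = 4.492×10¹⁶ m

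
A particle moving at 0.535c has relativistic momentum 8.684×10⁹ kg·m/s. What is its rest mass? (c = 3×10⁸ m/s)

γ = 1/√(1 - 0.535²) = 1.1836
v = 0.535 × 3×10⁸ = 1.605×10⁸ m/s
m = p/(γv) = 8.684×10⁹/(1.1836 × 1.605×10⁸) = 45.71 kg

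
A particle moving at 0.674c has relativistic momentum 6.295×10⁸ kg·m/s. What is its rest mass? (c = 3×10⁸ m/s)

γ = 1/√(1 - 0.674²) = 1.3537
v = 0.674 × 3×10⁸ = 2.022×10⁸ m/s
m = p/(γv) = 6.295×10⁸/(1.3537 × 2.022×10⁸) = 2.300 kg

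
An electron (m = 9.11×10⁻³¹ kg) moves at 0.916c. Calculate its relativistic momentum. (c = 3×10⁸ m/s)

γ = 1/√(1 - 0.916²) = 2.4927
v = 0.916 × 3×10⁸ = 2.748×10⁸ m/s
p = γmv = 2.4927 × 9.11×10⁻³¹ × 2.748×10⁸ = 6.240×10⁻²² kg·m/s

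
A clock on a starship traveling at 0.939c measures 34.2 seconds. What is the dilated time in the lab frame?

Proper time Δt₀ = 34.2 seconds
γ = 1/√(1 - 0.939²) = 2.9077
Δt = γΔt₀ = 2.9077 × 34.2 = 99.44 seconds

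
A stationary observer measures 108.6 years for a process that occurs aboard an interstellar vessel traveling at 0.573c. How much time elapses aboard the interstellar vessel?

Dilated time Δt = 108.6 years
γ = 1/√(1 - 0.573²) = 1.2202
Δt₀ = Δt/γ = 108.6/1.2202 = 89.00 years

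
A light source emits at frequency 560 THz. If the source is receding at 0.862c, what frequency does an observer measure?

β = v/c = 0.862
(1-β)/(1+β) = 0.138/1.862 = 0.074114
Doppler factor = √(0.074114) = 0.27224
f_obs = 560 × 0.27224 = 152.5 THz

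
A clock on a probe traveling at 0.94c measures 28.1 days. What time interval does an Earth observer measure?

Proper time Δt₀ = 28.1 days
γ = 1/√(1 - 0.94²) = 2.931
Δt = γΔt₀ = 2.931 × 28.1 = 82.36 days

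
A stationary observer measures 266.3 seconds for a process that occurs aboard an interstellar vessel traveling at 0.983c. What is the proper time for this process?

Dilated time Δt = 266.3 seconds
γ = 1/√(1 - 0.983²) = 5.4465
Δt₀ = Δt/γ = 266.3/5.4465 = 48.89 seconds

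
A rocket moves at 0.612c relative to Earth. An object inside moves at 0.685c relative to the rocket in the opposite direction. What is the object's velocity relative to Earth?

Object's velocity in rocket frame is u' = -0.685c
u = (u' + v)/(1 + u'v/c²) = (v - 0.685)/(1 - 0.685·v/c²)
Numerator: 0.612 - 0.685 = -0.073
Denominator: 1 - 0.41922 = 0.58078
u = -0.073/0.58078 = -0.1257c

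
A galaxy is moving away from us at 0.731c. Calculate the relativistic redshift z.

β = 0.731
(1+β)/(1-β) = 1.731/0.269 = 6.435
√(6.435) = 2.537
z = 2.537 - 1 = 1.537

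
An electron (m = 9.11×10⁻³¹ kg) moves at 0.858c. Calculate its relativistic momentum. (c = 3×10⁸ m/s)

γ = 1/√(1 - 0.858²) = 1.9469
v = 0.858 × 3×10⁸ = 2.574×10⁸ m/s
p = γmv = 1.9469 × 9.11×10⁻³¹ × 2.574×10⁸ = 4.565×10⁻²² kg·m/s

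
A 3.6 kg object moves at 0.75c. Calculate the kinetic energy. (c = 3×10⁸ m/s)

γ = 1/√(1 - 0.75²) = 1.51186
γ - 1 = 0.51186
KE = (γ-1)mc² = 0.51186 × 3.6 × (3×10⁸)² = 1.658×10¹⁷ J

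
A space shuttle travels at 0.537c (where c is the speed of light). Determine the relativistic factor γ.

v/c = 0.537, so (v/c)² = 0.288369
1 - (v/c)² = 0.711631
γ = 1/√(0.711631) = 1.185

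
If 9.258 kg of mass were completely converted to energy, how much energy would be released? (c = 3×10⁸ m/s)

Using E = mc²:
c² = (3×10⁸)² = 9×10¹⁶ m²/s²
E = 9.258 × 9×10¹⁶ = 8.332×10¹⁷ J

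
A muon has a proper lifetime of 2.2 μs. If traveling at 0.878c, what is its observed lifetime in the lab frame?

Proper lifetime τ₀ = 2.2 μs
γ = 1/√(1 - 0.878²) = 2.089
τ = γτ₀ = 2.089 × 2.2 μs = 4.596 μs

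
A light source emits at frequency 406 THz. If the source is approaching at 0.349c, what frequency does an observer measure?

β = v/c = 0.349
(1+β)/(1-β) = 1.349/0.651 = 2.0722
Doppler factor = √(2.0722) = 1.4395
f_obs = 406 × 1.4395 = 584.4 THz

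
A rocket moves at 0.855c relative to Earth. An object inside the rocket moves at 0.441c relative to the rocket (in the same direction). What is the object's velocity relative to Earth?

u = (u' + v)/(1 + u'v/c²)
Numerator: 0.441 + 0.855 = 1.296
Denominator: 1 + 0.377055 = 1.377055
u = 1.296/1.377055 = 0.9411c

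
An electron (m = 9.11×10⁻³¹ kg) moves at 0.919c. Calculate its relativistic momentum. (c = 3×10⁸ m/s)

γ = 1/√(1 - 0.919²) = 2.53641
v = 0.919 × 3×10⁸ = 2.757×10⁸ m/s
p = γmv = 2.53641 × 9.11×10⁻³¹ × 2.757×10⁸ = 6.371×10⁻²² kg·m/s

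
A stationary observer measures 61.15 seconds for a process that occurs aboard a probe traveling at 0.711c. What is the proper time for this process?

Dilated time Δt = 61.15 seconds
γ = 1/√(1 - 0.711²) = 1.422
Δt₀ = Δt/γ = 61.15/1.422 = 43.00 seconds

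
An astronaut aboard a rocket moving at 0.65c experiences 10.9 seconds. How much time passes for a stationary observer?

Proper time Δt₀ = 10.9 seconds
γ = 1/√(1 - 0.65²) = 1.316
Δt = γΔt₀ = 1.316 × 10.9 = 14.34 seconds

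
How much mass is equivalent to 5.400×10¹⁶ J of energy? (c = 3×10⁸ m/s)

From E = mc², we get m = E/c²
c² = (3×10⁸)² = 9×10¹⁶ m²/s²
m = 5.400×10¹⁶ / 9×10¹⁶ = 0.6000 kg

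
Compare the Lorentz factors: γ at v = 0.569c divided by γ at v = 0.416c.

γ₁ = 1/√(1 - 0.569²) = 1.2160
γ₂ = 1/√(1 - 0.416²) = 1.0997
γ₁/γ₂ = 1.2160/1.0997 = 1.106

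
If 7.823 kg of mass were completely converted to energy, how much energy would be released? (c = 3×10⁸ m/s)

Using E = mc²:
c² = (3×10⁸)² = 9×10¹⁶ m²/s²
E = 7.823 × 9×10¹⁶ = 7.041×10¹⁷ J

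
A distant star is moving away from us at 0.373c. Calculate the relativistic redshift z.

β = 0.373
(1+β)/(1-β) = 1.373/0.627 = 2.1898
√(2.1898) = 1.4798
z = 1.4798 - 1 = 0.4798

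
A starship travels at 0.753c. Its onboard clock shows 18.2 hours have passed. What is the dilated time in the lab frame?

Proper time Δt₀ = 18.2 hours
γ = 1/√(1 - 0.753²) = 1.520
Δt = γΔt₀ = 1.520 × 18.2 = 27.66 hours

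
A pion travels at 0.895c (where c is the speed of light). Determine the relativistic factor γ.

v/c = 0.895, so (v/c)² = 0.801025
1 - (v/c)² = 0.198975
γ = 1/√(0.198975) = 2.242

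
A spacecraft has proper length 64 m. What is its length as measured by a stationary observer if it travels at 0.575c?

Proper length L₀ = 64 m
γ = 1/√(1 - 0.575²) = 1.2223
L = L₀/γ = 64/1.2223 = 52.36 m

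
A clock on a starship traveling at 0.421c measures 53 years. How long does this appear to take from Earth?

Proper time Δt₀ = 53 years
γ = 1/√(1 - 0.421²) = 1.1025
Δt = γΔt₀ = 1.1025 × 53 = 58.43 years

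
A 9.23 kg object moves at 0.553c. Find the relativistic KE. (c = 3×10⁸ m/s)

γ = 1/√(1 - 0.553²) = 1.2002
γ - 1 = 0.2002
KE = (γ-1)mc² = 0.2002 × 9.23 × (3×10⁸)² = 1.663×10¹⁷ J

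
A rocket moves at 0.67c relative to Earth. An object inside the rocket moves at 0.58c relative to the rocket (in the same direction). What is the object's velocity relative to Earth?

u = (u' + v)/(1 + u'v/c²)
Numerator: 0.58 + 0.67 = 1.25
Denominator: 1 + 0.3886 = 1.3886
u = 1.25/1.3886 = 0.9002c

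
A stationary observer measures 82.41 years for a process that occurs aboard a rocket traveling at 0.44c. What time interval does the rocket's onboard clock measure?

Dilated time Δt = 82.41 years
γ = 1/√(1 - 0.44²) = 1.1136
Δt₀ = Δt/γ = 82.41/1.1136 = 74.00 years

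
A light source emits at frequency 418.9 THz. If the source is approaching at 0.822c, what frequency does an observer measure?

β = v/c = 0.822
(1+β)/(1-β) = 1.822/0.178 = 10.236
Doppler factor = √(10.236) = 3.199
f_obs = 418.9 × 3.199 = 1340 THz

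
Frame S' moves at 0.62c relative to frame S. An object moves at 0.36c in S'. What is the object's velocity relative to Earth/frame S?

u = (u' + v)/(1 + u'v/c²)
Numerator: 0.36 + 0.62 = 0.98
Denominator: 1 + 0.2232 = 1.2232
u = 0.98/1.2232 = 0.8012c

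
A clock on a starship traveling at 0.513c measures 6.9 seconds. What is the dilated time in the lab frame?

Proper time Δt₀ = 6.9 seconds
γ = 1/√(1 - 0.513²) = 1.16497
Δt = γΔt₀ = 1.16497 × 6.9 = 8.038 seconds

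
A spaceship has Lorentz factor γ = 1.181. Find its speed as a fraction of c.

From γ = 1/√(1 - v²/c²):
1/γ² = 1/1.181² = 0.7170
v²/c² = 1 - 0.7170 = 0.2830
v/c = √(0.2830) = 0.5320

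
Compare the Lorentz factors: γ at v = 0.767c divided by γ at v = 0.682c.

γ₁ = 1/√(1 - 0.767²) = 1.558
γ₂ = 1/√(1 - 0.682²) = 1.367
γ₁/γ₂ = 1.558/1.367 = 1.140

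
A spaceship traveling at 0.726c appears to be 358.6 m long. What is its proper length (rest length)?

Contracted length L = 358.6 m
γ = 1/√(1 - 0.726²) = 1.45413
L₀ = γL = 1.45413 × 358.6 = 521.5 m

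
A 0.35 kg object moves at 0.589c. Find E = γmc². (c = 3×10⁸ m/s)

γ = 1/√(1 - 0.589²) = 1.2374
mc² = 0.35 × (3×10⁸)² = 3.150×10¹⁶ J
E = γmc² = 1.2374 × 3.150×10¹⁶ = 3.898×10¹⁶ J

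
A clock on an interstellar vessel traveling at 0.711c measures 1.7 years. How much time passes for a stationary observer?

Proper time Δt₀ = 1.7 years
γ = 1/√(1 - 0.711²) = 1.4221
Δt = γΔt₀ = 1.4221 × 1.7 = 2.418 years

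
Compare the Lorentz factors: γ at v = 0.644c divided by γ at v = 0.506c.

γ₁ = 1/√(1 - 0.644²) = 1.3071
γ₂ = 1/√(1 - 0.506²) = 1.1594
γ₁/γ₂ = 1.3071/1.1594 = 1.127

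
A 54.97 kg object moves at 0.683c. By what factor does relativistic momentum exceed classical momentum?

p_rel = γmv, p_class = mv
Ratio = γ = 1/√(1 - 0.683²) = 1.369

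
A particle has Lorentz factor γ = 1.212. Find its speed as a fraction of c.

From γ = 1/√(1 - v²/c²):
1/γ² = 1/1.212² = 0.6808
v²/c² = 1 - 0.6808 = 0.3192
v/c = √(0.3192) = 0.5650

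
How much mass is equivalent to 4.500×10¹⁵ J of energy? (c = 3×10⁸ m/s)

From E = mc², we get m = E/c²
c² = (3×10⁸)² = 9×10¹⁶ m²/s²
m = 4.500×10¹⁵ / 9×10¹⁶ = 0.05000 kg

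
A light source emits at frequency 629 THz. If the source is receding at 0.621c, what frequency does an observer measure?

β = v/c = 0.621
(1-β)/(1+β) = 0.379/1.621 = 0.2338
Doppler factor = √(0.2338) = 0.4835
f_obs = 629 × 0.4835 = 304.1 THz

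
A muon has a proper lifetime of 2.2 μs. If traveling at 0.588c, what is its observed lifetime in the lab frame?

Proper lifetime τ₀ = 2.2 μs
γ = 1/√(1 - 0.588²) = 1.2363
τ = γτ₀ = 1.2363 × 2.2 μs = 2.720 μs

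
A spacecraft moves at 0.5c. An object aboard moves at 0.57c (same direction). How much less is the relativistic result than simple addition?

Classical: u' + v = 0.57 + 0.5 = 1.07c
Relativistic: u = (0.57 + 0.5)/(1 + 0.285) = 1.07/1.285 = 0.8327c
Difference: 1.07 - 0.8327 = 0.2373c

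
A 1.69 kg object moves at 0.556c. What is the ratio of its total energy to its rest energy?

E = γmc², E₀ = mc²
E/E₀ = γ = 1/√(1 - 0.556²) = 1.203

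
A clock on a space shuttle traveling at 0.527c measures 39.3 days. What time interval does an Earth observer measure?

Proper time Δt₀ = 39.3 days
γ = 1/√(1 - 0.527²) = 1.1767
Δt = γΔt₀ = 1.1767 × 39.3 = 46.24 days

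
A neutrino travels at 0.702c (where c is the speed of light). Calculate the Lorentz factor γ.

v/c = 0.702, so (v/c)² = 0.492804
1 - (v/c)² = 0.507196
γ = 1/√(0.507196) = 1.404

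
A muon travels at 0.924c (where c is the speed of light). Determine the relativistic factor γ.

v/c = 0.924, so (v/c)² = 0.853776
1 - (v/c)² = 0.146224
γ = 1/√(0.146224) = 2.615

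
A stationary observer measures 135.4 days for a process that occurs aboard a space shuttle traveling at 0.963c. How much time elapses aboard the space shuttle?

Dilated time Δt = 135.4 days
γ = 1/√(1 - 0.963²) = 3.711
Δt₀ = Δt/γ = 135.4/3.711 = 36.49 days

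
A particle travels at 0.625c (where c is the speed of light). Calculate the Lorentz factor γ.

v/c = 0.625, so (v/c)² = 0.390625
1 - (v/c)² = 0.609375
γ = 1/√(0.609375) = 1.281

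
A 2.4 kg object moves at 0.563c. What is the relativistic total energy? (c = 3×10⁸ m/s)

γ = 1/√(1 - 0.563²) = 1.210
mc² = 2.4 × (3×10⁸)² = 2.160×10¹⁷ J
E = γmc² = 1.210 × 2.160×10¹⁷ = 2.614×10¹⁷ J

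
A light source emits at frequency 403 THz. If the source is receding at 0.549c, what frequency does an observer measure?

β = v/c = 0.549
(1-β)/(1+β) = 0.451/1.549 = 0.2912
Doppler factor = √(0.2912) = 0.5396
f_obs = 403 × 0.5396 = 217.5 THz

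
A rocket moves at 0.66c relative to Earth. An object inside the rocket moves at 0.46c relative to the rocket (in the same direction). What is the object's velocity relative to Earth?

u = (u' + v)/(1 + u'v/c²)
Numerator: 0.46 + 0.66 = 1.12
Denominator: 1 + 0.3036 = 1.3036
u = 1.12/1.3036 = 0.8592c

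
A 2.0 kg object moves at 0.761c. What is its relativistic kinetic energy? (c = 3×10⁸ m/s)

γ = 1/√(1 - 0.761²) = 1.54142
γ - 1 = 0.54142
KE = (γ-1)mc² = 0.54142 × 2.0 × (3×10⁸)² = 9.746×10¹⁶ J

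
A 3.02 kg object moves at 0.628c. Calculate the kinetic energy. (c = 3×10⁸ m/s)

γ = 1/√(1 - 0.628²) = 1.285
γ - 1 = 0.2850
KE = (γ-1)mc² = 0.2850 × 3.02 × (3×10⁸)² = 7.746×10¹⁶ J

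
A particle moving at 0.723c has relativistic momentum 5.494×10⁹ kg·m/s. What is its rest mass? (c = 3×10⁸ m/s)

γ = 1/√(1 - 0.723²) = 1.447
v = 0.723 × 3×10⁸ = 2.169×10⁸ m/s
m = p/(γv) = 5.494×10⁹/(1.447 × 2.169×10⁸) = 17.50 kg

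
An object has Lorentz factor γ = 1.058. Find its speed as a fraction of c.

From γ = 1/√(1 - v²/c²):
1/γ² = 1/1.058² = 0.89336
v²/c² = 1 - 0.89336 = 0.10664
v/c = √(0.10664) = 0.3266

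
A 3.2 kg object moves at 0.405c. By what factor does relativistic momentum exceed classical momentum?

p_rel = γmv, p_class = mv
Ratio = γ = 1/√(1 - 0.405²) = 1.094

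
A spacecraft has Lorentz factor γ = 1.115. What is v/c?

From γ = 1/√(1 - v²/c²):
1/γ² = 1/1.115² = 0.8044
v²/c² = 1 - 0.8044 = 0.1956
v/c = √(0.1956) = 0.4423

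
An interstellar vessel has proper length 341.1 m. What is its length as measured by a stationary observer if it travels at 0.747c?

Proper length L₀ = 341.1 m
γ = 1/√(1 - 0.747²) = 1.504
L = L₀/γ = 341.1/1.504 = 226.8 m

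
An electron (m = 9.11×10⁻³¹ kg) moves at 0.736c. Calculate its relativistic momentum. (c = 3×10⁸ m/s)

γ = 1/√(1 - 0.736²) = 1.477
v = 0.736 × 3×10⁸ = 2.208×10⁸ m/s
p = γmv = 1.477 × 9.11×10⁻³¹ × 2.208×10⁸ = 2.971×10⁻²² kg·m/s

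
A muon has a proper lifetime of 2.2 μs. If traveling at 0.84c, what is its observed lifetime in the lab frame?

Proper lifetime τ₀ = 2.2 μs
γ = 1/√(1 - 0.84²) = 1.843
τ = γτ₀ = 1.843 × 2.2 μs = 4.055 μs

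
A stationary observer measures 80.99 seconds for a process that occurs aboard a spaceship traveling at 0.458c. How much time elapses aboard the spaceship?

Dilated time Δt = 80.99 seconds
γ = 1/√(1 - 0.458²) = 1.1249
Δt₀ = Δt/γ = 80.99/1.1249 = 72.00 seconds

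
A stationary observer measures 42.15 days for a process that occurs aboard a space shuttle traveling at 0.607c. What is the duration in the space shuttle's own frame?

Dilated time Δt = 42.15 days
γ = 1/√(1 - 0.607²) = 1.2583
Δt₀ = Δt/γ = 42.15/1.2583 = 33.50 days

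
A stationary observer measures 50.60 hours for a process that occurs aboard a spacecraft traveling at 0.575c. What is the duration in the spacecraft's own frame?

Dilated time Δt = 50.60 hours
γ = 1/√(1 - 0.575²) = 1.2223
Δt₀ = Δt/γ = 50.60/1.2223 = 41.40 hours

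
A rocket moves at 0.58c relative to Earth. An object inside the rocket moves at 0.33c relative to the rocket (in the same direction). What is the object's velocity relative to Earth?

u = (u' + v)/(1 + u'v/c²)
Numerator: 0.33 + 0.58 = 0.91
Denominator: 1 + 0.1914 = 1.1914
u = 0.91/1.1914 = 0.7638c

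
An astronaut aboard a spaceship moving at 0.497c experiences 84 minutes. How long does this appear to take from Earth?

Proper time Δt₀ = 84 minutes
γ = 1/√(1 - 0.497²) = 1.1524
Δt = γΔt₀ = 1.1524 × 84 = 96.80 minutes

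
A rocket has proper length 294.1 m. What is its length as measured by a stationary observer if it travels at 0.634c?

Proper length L₀ = 294.1 m
γ = 1/√(1 - 0.634²) = 1.2931
L = L₀/γ = 294.1/1.2931 = 227.4 m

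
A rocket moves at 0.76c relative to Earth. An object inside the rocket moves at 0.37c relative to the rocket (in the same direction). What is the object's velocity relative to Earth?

u = (u' + v)/(1 + u'v/c²)
Numerator: 0.37 + 0.76 = 1.13
Denominator: 1 + 0.2812 = 1.2812
u = 1.13/1.2812 = 0.8820c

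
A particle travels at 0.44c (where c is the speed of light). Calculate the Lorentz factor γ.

v/c = 0.44, so (v/c)² = 0.1936
1 - (v/c)² = 0.8064
γ = 1/√(0.8064) = 1.114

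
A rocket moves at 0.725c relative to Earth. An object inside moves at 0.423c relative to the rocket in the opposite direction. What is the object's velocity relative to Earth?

Object's velocity in rocket frame is u' = -0.423c
u = (u' + v)/(1 + u'v/c²) = (v - 0.423)/(1 - 0.423·v/c²)
Numerator: 0.725 - 0.423 = 0.302
Denominator: 1 - 0.306675 = 0.693325
u = 0.302/0.693325 = 0.4356c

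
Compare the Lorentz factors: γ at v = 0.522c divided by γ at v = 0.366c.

γ₁ = 1/√(1 - 0.522²) = 1.1724
γ₂ = 1/√(1 - 0.366²) = 1.0746
γ₁/γ₂ = 1.1724/1.0746 = 1.091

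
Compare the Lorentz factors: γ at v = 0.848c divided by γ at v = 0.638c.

γ₁ = 1/√(1 - 0.848²) = 1.887
γ₂ = 1/√(1 - 0.638²) = 1.299
γ₁/γ₂ = 1.887/1.299 = 1.453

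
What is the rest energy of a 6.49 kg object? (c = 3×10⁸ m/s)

c² = (3×10⁸)² = 9.000×10¹⁶ m²/s²
E₀ = mc² = 6.49 × 9.000×10¹⁶ = 5.841×10¹⁷ J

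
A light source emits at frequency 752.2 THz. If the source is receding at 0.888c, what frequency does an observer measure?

β = v/c = 0.888
(1-β)/(1+β) = 0.112/1.888 = 0.05932
Doppler factor = √(0.05932) = 0.2436
f_obs = 752.2 × 0.2436 = 183.2 THz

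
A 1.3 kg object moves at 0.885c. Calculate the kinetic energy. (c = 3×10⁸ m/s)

γ = 1/√(1 - 0.885²) = 2.148
γ - 1 = 1.148
KE = (γ-1)mc² = 1.148 × 1.3 × (3×10⁸)² = 1.343×10¹⁷ J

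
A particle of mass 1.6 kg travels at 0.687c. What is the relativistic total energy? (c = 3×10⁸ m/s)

γ = 1/√(1 - 0.687²) = 1.3762
mc² = 1.6 × (3×10⁸)² = 1.440×10¹⁷ J
E = γmc² = 1.3762 × 1.440×10¹⁷ = 1.982×10¹⁷ J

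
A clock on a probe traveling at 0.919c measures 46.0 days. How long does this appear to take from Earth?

Proper time Δt₀ = 46.0 days
γ = 1/√(1 - 0.919²) = 2.536
Δt = γΔt₀ = 2.536 × 46.0 = 116.7 days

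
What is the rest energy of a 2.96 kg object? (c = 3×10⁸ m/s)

c² = (3×10⁸)² = 9.000×10¹⁶ m²/s²
E₀ = mc² = 2.96 × 9.000×10¹⁶ = 2.664×10¹⁷ J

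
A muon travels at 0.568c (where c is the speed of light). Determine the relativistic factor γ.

v/c = 0.568, so (v/c)² = 0.322624
1 - (v/c)² = 0.677376
γ = 1/√(0.677376) = 1.215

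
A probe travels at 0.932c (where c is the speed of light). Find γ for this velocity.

v/c = 0.932, so (v/c)² = 0.868624
1 - (v/c)² = 0.131376
γ = 1/√(0.131376) = 2.759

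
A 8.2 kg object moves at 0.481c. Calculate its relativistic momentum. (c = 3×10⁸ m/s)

γ = 1/√(1 - 0.481²) = 1.141
v = 0.481 × 3×10⁸ = 1.443×10⁸ m/s
p = γmv = 1.141 × 8.2 × 1.443×10⁸ = 1.350×10⁹ kg·m/s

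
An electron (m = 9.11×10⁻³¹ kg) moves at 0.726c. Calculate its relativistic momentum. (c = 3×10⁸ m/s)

γ = 1/√(1 - 0.726²) = 1.454
v = 0.726 × 3×10⁸ = 2.178×10⁸ m/s
p = γmv = 1.454 × 9.11×10⁻³¹ × 2.178×10⁸ = 2.885×10⁻²² kg·m/s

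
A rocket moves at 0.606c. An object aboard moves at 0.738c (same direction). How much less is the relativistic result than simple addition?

Classical: u' + v = 0.738 + 0.606 = 1.344c
Relativistic: u = (0.738 + 0.606)/(1 + 0.447228) = 1.344/1.447228 = 0.9287c
Difference: 1.344 - 0.9287 = 0.4153c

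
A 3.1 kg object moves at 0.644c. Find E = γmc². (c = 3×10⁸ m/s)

γ = 1/√(1 - 0.644²) = 1.307
mc² = 3.1 × (3×10⁸)² = 2.790×10¹⁷ J
E = γmc² = 1.307 × 2.790×10¹⁷ = 3.647×10¹⁷ J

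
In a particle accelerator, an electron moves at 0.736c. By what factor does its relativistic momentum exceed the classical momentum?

p_rel = γmv, p_class = mv
Ratio = γ = 1/√(1 - 0.736²)
= 1/√(0.458304) = 1.477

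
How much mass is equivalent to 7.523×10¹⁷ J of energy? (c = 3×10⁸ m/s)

From E = mc², we get m = E/c²
c² = (3×10⁸)² = 9×10¹⁶ m²/s²
m = 7.523×10¹⁷ / 9×10¹⁶ = 8.359 kg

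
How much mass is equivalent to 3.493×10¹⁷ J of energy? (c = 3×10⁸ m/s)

From E = mc², we get m = E/c²
c² = (3×10⁸)² = 9×10¹⁶ m²/s²
m = 3.493×10¹⁷ / 9×10¹⁶ = 3.881 kg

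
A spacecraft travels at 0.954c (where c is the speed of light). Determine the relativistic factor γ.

v/c = 0.954, so (v/c)² = 0.910116
1 - (v/c)² = 0.089884
γ = 1/√(0.089884) = 3.335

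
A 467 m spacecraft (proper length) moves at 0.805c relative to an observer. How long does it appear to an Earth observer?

Proper length L₀ = 467 m
γ = 1/√(1 - 0.805²) = 1.6856
L = L₀/γ = 467/1.6856 = 277.1 m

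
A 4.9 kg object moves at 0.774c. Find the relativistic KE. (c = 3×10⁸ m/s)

γ = 1/√(1 - 0.774²) = 1.5793
γ - 1 = 0.5793
KE = (γ-1)mc² = 0.5793 × 4.9 × (3×10⁸)² = 2.555×10¹⁷ J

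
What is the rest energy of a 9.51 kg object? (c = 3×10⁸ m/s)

c² = (3×10⁸)² = 9.000×10¹⁶ m²/s²
E₀ = mc² = 9.51 × 9.000×10¹⁶ = 8.559×10¹⁷ J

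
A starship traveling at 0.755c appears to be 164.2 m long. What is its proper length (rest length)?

Contracted length L = 164.2 m
γ = 1/√(1 - 0.755²) = 1.525
L₀ = γL = 1.525 × 164.2 = 250.4 m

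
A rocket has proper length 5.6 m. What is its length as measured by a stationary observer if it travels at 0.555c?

Proper length L₀ = 5.6 m
γ = 1/√(1 - 0.555²) = 1.20214
L = L₀/γ = 5.6/1.20214 = 4.658 m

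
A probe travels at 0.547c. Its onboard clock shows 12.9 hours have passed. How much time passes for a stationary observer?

Proper time Δt₀ = 12.9 hours
γ = 1/√(1 - 0.547²) = 1.1946
Δt = γΔt₀ = 1.1946 × 12.9 = 15.41 hours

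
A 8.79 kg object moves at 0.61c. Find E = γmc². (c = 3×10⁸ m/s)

γ = 1/√(1 - 0.61²) = 1.262
mc² = 8.79 × (3×10⁸)² = 7.911×10¹⁷ J
E = γmc² = 1.262 × 7.911×10¹⁷ = 9.984×10¹⁷ J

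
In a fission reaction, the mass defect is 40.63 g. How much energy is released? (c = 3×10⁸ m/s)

Convert mass defect: Δm = 40.63 g = 0.04063 kg
E = Δm·c² = 0.04063 × (3×10⁸)²
= 0.04063 × 9×10¹⁶ = 3.657×10¹⁵ J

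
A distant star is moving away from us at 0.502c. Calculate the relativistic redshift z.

β = 0.502
(1+β)/(1-β) = 1.502/0.498 = 3.016
√(3.016) = 1.7367
z = 1.7367 - 1 = 0.7367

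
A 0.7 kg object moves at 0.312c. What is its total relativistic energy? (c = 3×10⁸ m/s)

γ = 1/√(1 - 0.312²) = 1.0525
mc² = 0.7 × (3×10⁸)² = 6.300×10¹⁶ J
E = γmc² = 1.0525 × 6.300×10¹⁶ = 6.631×10¹⁶ J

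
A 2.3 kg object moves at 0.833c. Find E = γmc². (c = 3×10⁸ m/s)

γ = 1/√(1 - 0.833²) = 1.8074
mc² = 2.3 × (3×10⁸)² = 2.070×10¹⁷ J
E = γmc² = 1.8074 × 2.070×10¹⁷ = 3.741×10¹⁷ J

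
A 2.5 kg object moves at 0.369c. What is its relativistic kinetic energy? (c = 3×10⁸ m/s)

γ = 1/√(1 - 0.369²) = 1.07593
γ - 1 = 0.07593
KE = (γ-1)mc² = 0.07593 × 2.5 × (3×10⁸)² = 1.708×10¹⁶ J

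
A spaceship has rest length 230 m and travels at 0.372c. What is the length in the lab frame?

Proper length L₀ = 230 m
γ = 1/√(1 - 0.372²) = 1.0773
L = L₀/γ = 230/1.0773 = 213.5 m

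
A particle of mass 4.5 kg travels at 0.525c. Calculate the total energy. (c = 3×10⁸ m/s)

γ = 1/√(1 - 0.525²) = 1.175
mc² = 4.5 × (3×10⁸)² = 4.050×10¹⁷ J
E = γmc² = 1.175 × 4.050×10¹⁷ = 4.759×10¹⁷ J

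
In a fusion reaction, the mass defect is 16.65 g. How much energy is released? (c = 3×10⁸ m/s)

Convert mass defect: Δm = 16.65 g = 0.01665 kg
E = Δm·c² = 0.01665 × (3×10⁸)²
= 0.01665 × 9×10¹⁶ = 1.499×10¹⁵ J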